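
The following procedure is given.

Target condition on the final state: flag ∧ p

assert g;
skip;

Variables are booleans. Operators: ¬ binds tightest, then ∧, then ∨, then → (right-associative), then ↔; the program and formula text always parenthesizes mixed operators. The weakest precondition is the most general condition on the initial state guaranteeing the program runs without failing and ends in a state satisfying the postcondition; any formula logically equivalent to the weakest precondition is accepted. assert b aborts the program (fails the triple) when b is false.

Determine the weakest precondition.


Working backward. After the program, flag ∧ p must hold.
Before skip: flag ∧ p
Before assert g: g ∧ flag ∧ p
Answer: WP = g ∧ flag ∧ p


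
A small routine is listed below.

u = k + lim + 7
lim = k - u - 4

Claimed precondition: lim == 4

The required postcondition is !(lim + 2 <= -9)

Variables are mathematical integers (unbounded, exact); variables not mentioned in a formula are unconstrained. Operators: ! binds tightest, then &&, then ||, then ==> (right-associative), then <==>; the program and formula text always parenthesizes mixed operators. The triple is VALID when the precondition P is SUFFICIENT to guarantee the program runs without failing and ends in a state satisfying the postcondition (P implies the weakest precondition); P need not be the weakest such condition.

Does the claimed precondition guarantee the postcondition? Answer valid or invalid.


Working backward. After the program, the postcondition !(lim + 2 <= -9) must hold; in canonical form it is !(lim <= -11).
Before lim := k - u - 4: !(k <= u - 7)
Before u := k + lim + 7: !(lim >= 0)
The weakest precondition is !(lim >= 0).
Check whether lim == 4 implies it.
Countermodel: at the initial state lim = 4, the precondition holds but the weakest precondition fails.
Answer: invalid


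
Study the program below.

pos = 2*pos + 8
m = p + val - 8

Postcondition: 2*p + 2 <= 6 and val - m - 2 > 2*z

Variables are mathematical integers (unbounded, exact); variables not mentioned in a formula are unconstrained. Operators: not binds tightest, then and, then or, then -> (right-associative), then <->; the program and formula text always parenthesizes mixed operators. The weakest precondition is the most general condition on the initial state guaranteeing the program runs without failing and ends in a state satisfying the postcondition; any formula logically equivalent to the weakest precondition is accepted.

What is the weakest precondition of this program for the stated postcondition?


Working backward. After the program, the postcondition 2*p + 2 <= 6 and val - m - 2 > 2*z must hold; in canonical form it is 2*p <= 4 and val > m + 2*z + 2.
Before m := p + val - 8: 2*p <= 4 and p + 2*z < 6
Before pos := 2*pos + 8: 2*p <= 4 and p + 2*z < 6
Answer: WP = 2*p <= 4 and p + 2*z < 6


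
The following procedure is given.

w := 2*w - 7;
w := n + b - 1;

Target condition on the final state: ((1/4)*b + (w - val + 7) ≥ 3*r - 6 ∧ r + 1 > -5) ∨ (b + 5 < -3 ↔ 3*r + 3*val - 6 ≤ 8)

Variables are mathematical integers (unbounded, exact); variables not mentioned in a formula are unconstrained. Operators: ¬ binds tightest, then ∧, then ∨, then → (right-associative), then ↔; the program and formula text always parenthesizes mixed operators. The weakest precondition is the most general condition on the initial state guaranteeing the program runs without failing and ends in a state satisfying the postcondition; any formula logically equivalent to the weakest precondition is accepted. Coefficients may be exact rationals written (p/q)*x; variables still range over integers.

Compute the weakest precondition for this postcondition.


Working backward. After the program, the postcondition ((1/4)*b + (w - val + 7) ≥ 3*r - 6 ∧ r + 1 > -5) ∨ (b + 5 < -3 ↔ 3*r + 3*val - 6 ≤ 8) must hold; in canonical form it is ((1/4)*b + w ≥ 3*r + val - 13 ∧ r > -6) ∨ (b < -8 ↔ 3*r + 3*val ≤ 14).
Before w := n + b - 1: ((5/4)*b + n ≥ 3*r + val - 12 ∧ r > -6) ∨ (b < -8 ↔ 3*r + 3*val ≤ 14)
Before w := 2*w - 7: ((5/4)*b + n ≥ 3*r + val - 12 ∧ r > -6) ∨ (b < -8 ↔ 3*r + 3*val ≤ 14)
Answer: WP = ((5/4)*b + n ≥ 3*r + val - 12 ∧ r > -6) ∨ (b < -8 ↔ 3*r + 3*val ≤ 14)


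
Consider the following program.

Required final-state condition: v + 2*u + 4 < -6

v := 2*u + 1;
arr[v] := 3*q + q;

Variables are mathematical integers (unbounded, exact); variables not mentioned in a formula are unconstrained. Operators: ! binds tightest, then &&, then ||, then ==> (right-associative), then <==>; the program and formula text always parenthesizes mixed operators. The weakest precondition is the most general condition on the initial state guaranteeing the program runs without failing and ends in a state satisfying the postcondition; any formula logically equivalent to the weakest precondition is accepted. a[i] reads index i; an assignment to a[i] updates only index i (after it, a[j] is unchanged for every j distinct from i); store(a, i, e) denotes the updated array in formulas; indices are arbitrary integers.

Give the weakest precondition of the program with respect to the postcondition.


Working backward. After the program, the postcondition v + 2*u + 4 < -6 must hold; in canonical form it is 2*u + v < -10.
Before arr[v] := 3*q + q: 2*u + v < -10
Before v := 2*u + 1: 4*u < -11
Answer: WP = 4*u < -11


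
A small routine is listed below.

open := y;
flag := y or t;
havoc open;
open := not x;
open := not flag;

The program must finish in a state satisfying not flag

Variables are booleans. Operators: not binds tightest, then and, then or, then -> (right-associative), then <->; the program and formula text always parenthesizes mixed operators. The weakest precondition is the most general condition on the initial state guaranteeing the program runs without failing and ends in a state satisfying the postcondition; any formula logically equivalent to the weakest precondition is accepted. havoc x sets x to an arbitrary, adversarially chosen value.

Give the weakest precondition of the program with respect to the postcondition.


Working backward. After the program, not flag must hold.
Before open := not flag: not flag
Before open := not x: not flag
Before havoc open: not flag
Before flag := y or t: not (y or t)
Before open := y: not (y or t)
Answer: WP = not (y or t)


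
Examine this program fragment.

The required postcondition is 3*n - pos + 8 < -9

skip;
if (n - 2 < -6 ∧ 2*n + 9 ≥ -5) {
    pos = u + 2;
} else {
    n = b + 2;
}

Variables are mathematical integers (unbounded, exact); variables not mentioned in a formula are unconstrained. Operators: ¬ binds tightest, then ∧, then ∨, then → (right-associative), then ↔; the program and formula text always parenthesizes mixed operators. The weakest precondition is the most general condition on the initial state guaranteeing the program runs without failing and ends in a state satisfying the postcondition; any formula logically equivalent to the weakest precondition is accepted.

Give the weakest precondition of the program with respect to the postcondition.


Working backward. After the program, the postcondition 3*n - pos + 8 < -9 must hold; in canonical form it is 3*n < pos - 17.
Then branch requires 3*n < u - 15; else branch requires 3*b < pos - 23.
Before the if: ((n < -4 ∧ 2*n ≥ -14) → 3*n < u - 15) ∧ ((¬(n < -4 ∧ 2*n ≥ -14)) → 3*b < pos - 23)
Before skip: ((n < -4 ∧ 2*n ≥ -14) → 3*n < u - 15) ∧ ((¬(n < -4 ∧ 2*n ≥ -14)) → 3*b < pos - 23)
Answer: WP = ((n < -4 ∧ 2*n ≥ -14) → 3*n < u - 15) ∧ ((¬(n < -4 ∧ 2*n ≥ -14)) → 3*b < pos - 23)


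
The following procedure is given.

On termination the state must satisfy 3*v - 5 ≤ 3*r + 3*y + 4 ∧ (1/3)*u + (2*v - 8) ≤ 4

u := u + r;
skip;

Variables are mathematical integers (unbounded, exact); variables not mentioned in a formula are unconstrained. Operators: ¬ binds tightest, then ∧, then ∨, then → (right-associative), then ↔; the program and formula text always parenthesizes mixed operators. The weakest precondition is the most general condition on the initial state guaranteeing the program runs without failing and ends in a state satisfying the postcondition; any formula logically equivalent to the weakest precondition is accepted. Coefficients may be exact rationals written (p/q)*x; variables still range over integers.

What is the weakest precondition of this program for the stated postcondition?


Working backward. After the program, the postcondition 3*v - 5 ≤ 3*r + 3*y + 4 ∧ (1/3)*u + (2*v - 8) ≤ 4 must hold; in canonical form it is 3*v ≤ 3*r + 3*y + 9 ∧ (1/3)*u + 2*v ≤ 12.
Before skip: 3*v ≤ 3*r + 3*y + 9 ∧ (1/3)*u + 2*v ≤ 12
Before u := u + r: 3*v ≤ 3*r + 3*y + 9 ∧ (1/3)*r + (1/3)*u + 2*v ≤ 12
Answer: WP = 3*v ≤ 3*r + 3*y + 9 ∧ (1/3)*r + (1/3)*u + 2*v ≤ 12


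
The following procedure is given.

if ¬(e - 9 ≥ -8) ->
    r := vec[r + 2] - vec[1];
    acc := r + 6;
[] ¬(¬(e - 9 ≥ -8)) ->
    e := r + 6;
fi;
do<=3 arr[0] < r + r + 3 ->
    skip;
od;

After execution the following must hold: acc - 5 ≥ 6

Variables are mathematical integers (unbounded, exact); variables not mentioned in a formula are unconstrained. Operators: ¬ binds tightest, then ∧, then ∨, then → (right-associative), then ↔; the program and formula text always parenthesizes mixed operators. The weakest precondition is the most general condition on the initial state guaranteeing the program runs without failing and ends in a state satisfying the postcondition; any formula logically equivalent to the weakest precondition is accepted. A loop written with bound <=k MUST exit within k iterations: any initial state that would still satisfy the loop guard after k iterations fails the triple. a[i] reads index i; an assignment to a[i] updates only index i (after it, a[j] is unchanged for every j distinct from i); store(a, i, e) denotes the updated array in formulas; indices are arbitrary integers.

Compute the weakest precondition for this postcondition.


Working backward. After the program, the postcondition acc - 5 ≥ 6 must hold; in canonical form it is acc ≥ 11.
Before the loop (bound <=3), unroll the exhaustion recursion (WP_0 = exit-now case; WP_j = one more guarded iteration, up to j = 3):
  WP_0: (¬(arr[0] < 2*r + 3)) ∧ acc ≥ 11
  WP_1: (arr[0] < 2*r + 3 → ((¬(arr[0] < 2*r + 3)) ∧ acc ≥ 11)) ∧ ((¬(arr[0] < 2*r + 3)) → acc ≥ 11)
  WP_2: (arr[0] < 2*r + 3 → ((arr[0] < 2*r + 3 → ((¬(arr[0] < 2*r + 3)) ∧ acc ≥ 11)) ∧ ((¬(arr[0] < 2*r + 3)) → acc ≥ 11))) ∧ ((¬(arr[0] < 2*r + 3)) → acc ≥ 11)
  WP_3: (arr[0] < 2*r + 3 → ((arr[0] < 2*r + 3 → ((arr[0] < 2*r + 3 → ((¬(arr[0] < 2*r + 3)) ∧ acc ≥ 11)) ∧ ((¬(arr[0] < 2*r + 3)) → acc ≥ 11))) ∧ ((¬(arr[0] < 2*r + 3)) → acc ≥ 11))) ∧ ((¬(arr[0] < 2*r + 3)) → acc ≥ 11)
So before the loop: (arr[0] < 2*r + 3 → ((arr[0] < 2*r + 3 → ((arr[0] < 2*r + 3 → ((¬(arr[0] < 2*r + 3)) ∧ acc ≥ 11)) ∧ ((¬(arr[0] < 2*r + 3)) → acc ≥ 11))) ∧ ((¬(arr[0] < 2*r + 3)) → acc ≥ 11))) ∧ ((¬(arr[0] < 2*r + 3)) → acc ≥ 11)
Then branch requires (arr[0] + 2*vec[1] < 2*vec[r + 2] + 3 → ((arr[0] + 2*vec[1] < 2*vec[r + 2] + 3 → ((arr[0] + 2*vec[1] < 2*vec[r + 2] + 3 → ((¬(arr[0] + 2*vec[1] < 2*vec[r + 2] + 3)) ∧ vec[r + 2] ≥ vec[1] + 5)) ∧ ((¬(arr[0] + 2*vec[1] < 2*vec[r + 2] + 3)) → vec[r + 2] ≥ vec[1] + 5))) ∧ ((¬(arr[0] + 2*vec[1] < 2*vec[r + 2] + 3)) → vec[r + 2] ≥ vec[1] + 5))) ∧ ((¬(arr[0] + 2*vec[1] < 2*vec[r + 2] + 3)) → vec[r + 2] ≥ vec[1] + 5); else branch requires (arr[0] < 2*r + 3 → ((arr[0] < 2*r + 3 → ((arr[0] < 2*r + 3 → ((¬(arr[0] < 2*r + 3)) ∧ acc ≥ 11)) ∧ ((¬(arr[0] < 2*r + 3)) → acc ≥ 11))) ∧ ((¬(arr[0] < 2*r + 3)) → acc ≥ 11))) ∧ ((¬(arr[0] < 2*r + 3)) → acc ≥ 11).
Before the if: ((¬(e ≥ 1)) → ((arr[0] + 2*vec[1] < 2*vec[r + 2] + 3 → ((arr[0] + 2*vec[1] < 2*vec[r + 2] + 3 → ((arr[0] + 2*vec[1] < 2*vec[r + 2] + 3 → ((¬(arr[0] + 2*vec[1] < 2*vec[r + 2] + 3)) ∧ vec[r + 2] ≥ vec[1] + 5)) ∧ ((¬(arr[0] + 2*vec[1] < 2*vec[r + 2] + 3)) → vec[r + 2] ≥ vec[1] + 5))) ∧ ((¬(arr[0] + 2*vec[1] < 2*vec[r + 2] + 3)) → vec[r + 2] ≥ vec[1] + 5))) ∧ ((¬(arr[0] + 2*vec[1] < 2*vec[r + 2] + 3)) → vec[r + 2] ≥ vec[1] + 5))) ∧ (e ≥ 1 → ((arr[0] < 2*r + 3 → ((arr[0] < 2*r + 3 → ((arr[0] < 2*r + 3 → ((¬(arr[0] < 2*r + 3)) ∧ acc ≥ 11)) ∧ ((¬(arr[0] < 2*r + 3)) → acc ≥ 11))) ∧ ((¬(arr[0] < 2*r + 3)) → acc ≥ 11))) ∧ ((¬(arr[0] < 2*r + 3)) → acc ≥ 11)))
Answer: WP = ((¬(e ≥ 1)) → ((arr[0] + 2*vec[1] < 2*vec[r + 2] + 3 → ((arr[0] + 2*vec[1] < 2*vec[r + 2] + 3 → ((arr[0] + 2*vec[1] < 2*vec[r + 2] + 3 → ((¬(arr[0] + 2*vec[1] < 2*vec[r + 2] + 3)) ∧ vec[r + 2] ≥ vec[1] + 5)) ∧ ((¬(arr[0] + 2*vec[1] < 2*vec[r + 2] + 3)) → vec[r + 2] ≥ vec[1] + 5))) ∧ ((¬(arr[0] + 2*vec[1] < 2*vec[r + 2] + 3)) → vec[r + 2] ≥ vec[1] + 5))) ∧ ((¬(arr[0] + 2*vec[1] < 2*vec[r + 2] + 3)) → vec[r + 2] ≥ vec[1] + 5))) ∧ (e ≥ 1 → ((arr[0] < 2*r + 3 → ((arr[0] < 2*r + 3 → ((arr[0] < 2*r + 3 → ((¬(arr[0] < 2*r + 3)) ∧ acc ≥ 11)) ∧ ((¬(arr[0] < 2*r + 3)) → acc ≥ 11))) ∧ ((¬(arr[0] < 2*r + 3)) → acc ≥ 11))) ∧ ((¬(arr[0] < 2*r + 3)) → acc ≥ 11)))


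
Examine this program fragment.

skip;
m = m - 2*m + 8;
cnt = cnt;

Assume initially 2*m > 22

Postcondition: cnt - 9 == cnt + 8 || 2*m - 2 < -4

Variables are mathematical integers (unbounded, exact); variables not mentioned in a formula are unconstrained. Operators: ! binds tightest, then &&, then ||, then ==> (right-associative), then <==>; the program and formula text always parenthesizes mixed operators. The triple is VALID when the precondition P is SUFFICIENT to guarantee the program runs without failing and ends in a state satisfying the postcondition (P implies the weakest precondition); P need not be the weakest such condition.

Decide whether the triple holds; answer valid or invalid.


Working backward. After the program, the postcondition cnt - 9 == cnt + 8 || 2*m - 2 < -4 must hold; in canonical form it is 2*m < -2.
Before cnt := cnt: 2*m < -2
Before m := m - 2*m + 8: 2*m > 18
Before skip: 2*m > 18
The weakest precondition is 2*m > 18.
Check whether 2*m > 22 implies it.
Every state satisfying the precondition satisfies the weakest precondition: the implication holds.
Answer: valid


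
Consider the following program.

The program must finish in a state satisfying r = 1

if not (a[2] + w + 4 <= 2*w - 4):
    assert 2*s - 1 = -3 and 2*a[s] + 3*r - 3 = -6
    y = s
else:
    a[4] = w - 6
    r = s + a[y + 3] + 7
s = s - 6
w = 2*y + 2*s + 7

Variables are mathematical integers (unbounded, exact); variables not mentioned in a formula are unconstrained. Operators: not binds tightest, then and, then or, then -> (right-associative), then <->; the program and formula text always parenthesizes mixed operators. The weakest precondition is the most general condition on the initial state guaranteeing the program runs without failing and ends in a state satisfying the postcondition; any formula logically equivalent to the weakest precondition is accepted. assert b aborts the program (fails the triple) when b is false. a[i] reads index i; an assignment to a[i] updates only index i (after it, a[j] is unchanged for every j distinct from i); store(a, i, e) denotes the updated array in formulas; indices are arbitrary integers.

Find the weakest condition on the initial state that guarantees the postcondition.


Working backward. After the program, r = 1 must hold.
Before w := 2*y + 2*s + 7: r = 1
Before s := s - 6: r = 1
Then branch requires 2*s = -2 and 2*a[s] + 3*r = -3 and r = 1; else branch requires store(a, 4, w - 6)[y + 3] + s = -6.
Before the if: ((not (a[2] <= w - 8)) -> (2*s = -2 and 2*a[s] + 3*r = -3 and r = 1)) and (a[2] <= w - 8 -> store(a, 4, w - 6)[y + 3] + s = -6)
Answer: WP = ((not (a[2] <= w - 8)) -> (2*s = -2 and 2*a[s] + 3*r = -3 and r = 1)) and (a[2] <= w - 8 -> store(a, 4, w - 6)[y + 3] + s = -6)


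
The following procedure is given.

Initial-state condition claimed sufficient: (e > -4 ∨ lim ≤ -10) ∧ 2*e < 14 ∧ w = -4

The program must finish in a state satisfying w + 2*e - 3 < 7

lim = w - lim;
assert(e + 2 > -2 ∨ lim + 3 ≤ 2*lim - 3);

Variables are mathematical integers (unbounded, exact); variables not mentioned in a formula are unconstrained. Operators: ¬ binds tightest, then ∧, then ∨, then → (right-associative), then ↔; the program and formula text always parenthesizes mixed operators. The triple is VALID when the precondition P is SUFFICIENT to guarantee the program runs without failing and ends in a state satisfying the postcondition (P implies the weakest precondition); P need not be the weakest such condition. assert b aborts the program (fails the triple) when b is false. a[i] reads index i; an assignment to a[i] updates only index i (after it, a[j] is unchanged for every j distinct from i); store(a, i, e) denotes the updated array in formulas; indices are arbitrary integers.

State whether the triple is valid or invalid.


Working backward. After the program, the postcondition w + 2*e - 3 < 7 must hold; in canonical form it is 2*e + w < 10.
Before assert e + 2 > -2 ∨ lim + 3 ≤ 2*lim - 3: (e > -4 ∨ lim ≥ 6) ∧ 2*e + w < 10
Before lim := w - lim: (e > -4 ∨ w ≥ lim + 6) ∧ 2*e + w < 10
The weakest precondition is (e > -4 ∨ w ≥ lim + 6) ∧ 2*e + w < 10.
Check whether (e > -4 ∨ lim ≤ -10) ∧ 2*e < 14 ∧ w = -4 implies it.
Every state satisfying the precondition satisfies the weakest precondition: the implication holds.
Answer: valid


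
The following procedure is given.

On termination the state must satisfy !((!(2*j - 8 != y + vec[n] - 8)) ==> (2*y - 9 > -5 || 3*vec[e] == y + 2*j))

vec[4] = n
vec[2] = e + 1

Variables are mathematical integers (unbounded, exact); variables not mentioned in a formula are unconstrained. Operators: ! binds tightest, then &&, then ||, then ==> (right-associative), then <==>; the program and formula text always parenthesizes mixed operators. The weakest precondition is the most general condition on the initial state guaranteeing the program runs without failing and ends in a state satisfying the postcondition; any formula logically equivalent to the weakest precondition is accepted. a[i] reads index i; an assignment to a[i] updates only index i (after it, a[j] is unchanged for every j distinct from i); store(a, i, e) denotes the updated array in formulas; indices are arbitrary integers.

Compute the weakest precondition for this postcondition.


Working backward. After the program, the postcondition !((!(2*j - 8 != y + vec[n] - 8)) ==> (2*y - 9 > -5 || 3*vec[e] == y + 2*j)) must hold; in canonical form it is !((!(2*j != vec[n] + y)) ==> (2*y > 4 || 3*vec[e] == 2*j + y)).
Before vec[2] := e + 1: !((!(2*j != store(vec, 2, e + 1)[n] + y)) ==> (2*y > 4 || 3*store(vec, 2, e + 1)[e] == 2*j + y))
Before vec[4] := n: !((!(2*j != store(store(vec, 4, n), 2, e + 1)[n] + y)) ==> (2*y > 4 || 3*store(store(vec, 4, n), 2, e + 1)[e] == 2*j + y))
Answer: WP = !((!(2*j != store(store(vec, 4, n), 2, e + 1)[n] + y)) ==> (2*y > 4 || 3*store(store(vec, 4, n), 2, e + 1)[e] == 2*j + y))


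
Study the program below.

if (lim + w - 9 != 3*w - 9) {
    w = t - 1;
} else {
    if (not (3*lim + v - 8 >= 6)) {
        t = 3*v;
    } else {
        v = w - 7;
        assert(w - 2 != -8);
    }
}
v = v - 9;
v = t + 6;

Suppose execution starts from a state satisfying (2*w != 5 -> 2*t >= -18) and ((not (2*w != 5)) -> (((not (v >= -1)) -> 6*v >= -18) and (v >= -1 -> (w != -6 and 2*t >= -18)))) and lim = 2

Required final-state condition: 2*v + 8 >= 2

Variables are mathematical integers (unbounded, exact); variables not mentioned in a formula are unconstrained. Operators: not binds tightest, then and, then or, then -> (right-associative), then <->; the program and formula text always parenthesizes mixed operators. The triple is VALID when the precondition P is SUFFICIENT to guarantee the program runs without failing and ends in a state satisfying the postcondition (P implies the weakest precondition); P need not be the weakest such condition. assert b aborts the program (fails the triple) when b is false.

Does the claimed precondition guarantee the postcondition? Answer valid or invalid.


Working backward. After the program, the postcondition 2*v + 8 >= 2 must hold; in canonical form it is 2*v >= -6.
Before v := t + 6: 2*t >= -18
Before v := v - 9: 2*t >= -18
Then branch requires 2*t >= -18; else branch requires ((not (3*lim + v >= 14)) -> 6*v >= -18) and (3*lim + v >= 14 -> (w != -6 and 2*t >= -18)).
Before the if: (lim != 2*w -> 2*t >= -18) and ((not (lim != 2*w)) -> (((not (3*lim + v >= 14)) -> 6*v >= -18) and (3*lim + v >= 14 -> (w != -6 and 2*t >= -18))))
The weakest precondition is (lim != 2*w -> 2*t >= -18) and ((not (lim != 2*w)) -> (((not (3*lim + v >= 14)) -> 6*v >= -18) and (3*lim + v >= 14 -> (w != -6 and 2*t >= -18)))).
Check whether (2*w != 5 -> 2*t >= -18) and ((not (2*w != 5)) -> (((not (v >= -1)) -> 6*v >= -18) and (v >= -1 -> (w != -6 and 2*t >= -18)))) and lim = 2 implies it.
Countermodel: at the initial state lim = 2, t = -9, v = -4, w = 1, the precondition holds but the weakest precondition fails.
Answer: invalid


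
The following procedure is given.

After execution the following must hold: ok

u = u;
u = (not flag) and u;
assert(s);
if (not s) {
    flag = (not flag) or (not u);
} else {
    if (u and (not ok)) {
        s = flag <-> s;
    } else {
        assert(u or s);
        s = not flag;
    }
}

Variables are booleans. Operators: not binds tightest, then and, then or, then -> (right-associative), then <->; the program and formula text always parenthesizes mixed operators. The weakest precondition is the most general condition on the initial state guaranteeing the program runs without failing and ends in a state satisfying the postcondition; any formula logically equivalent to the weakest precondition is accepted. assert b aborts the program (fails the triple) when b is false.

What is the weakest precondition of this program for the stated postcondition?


Working backward. After the program, ok must hold.
Then branch requires ok; else branch requires ((u and (not ok)) -> ok) and ((not (u and (not ok))) -> ((u or s) and ok)).
Before the if: ((not s) -> ok) and (s -> (((u and (not ok)) -> ok) and ((not (u and (not ok))) -> ((u or s) and ok))))
Before assert s: s and ((not s) -> ok) and (s -> (((u and (not ok)) -> ok) and ((not (u and (not ok))) -> ((u or s) and ok))))
Before u := (not flag) and u: s and ((not s) -> ok) and (s -> ((((not flag) and u and (not ok)) -> ok) and ((not ((not flag) and u and (not ok))) -> ((((not flag) and u) or s) and ok))))
Before u := u: s and ((not s) -> ok) and (s -> ((((not flag) and u and (not ok)) -> ok) and ((not ((not flag) and u and (not ok))) -> ((((not flag) and u) or s) and ok))))
Answer: WP = s and ((not s) -> ok) and (s -> ((((not flag) and u and (not ok)) -> ok) and ((not ((not flag) and u and (not ok))) -> ((((not flag) and u) or s) and ok))))


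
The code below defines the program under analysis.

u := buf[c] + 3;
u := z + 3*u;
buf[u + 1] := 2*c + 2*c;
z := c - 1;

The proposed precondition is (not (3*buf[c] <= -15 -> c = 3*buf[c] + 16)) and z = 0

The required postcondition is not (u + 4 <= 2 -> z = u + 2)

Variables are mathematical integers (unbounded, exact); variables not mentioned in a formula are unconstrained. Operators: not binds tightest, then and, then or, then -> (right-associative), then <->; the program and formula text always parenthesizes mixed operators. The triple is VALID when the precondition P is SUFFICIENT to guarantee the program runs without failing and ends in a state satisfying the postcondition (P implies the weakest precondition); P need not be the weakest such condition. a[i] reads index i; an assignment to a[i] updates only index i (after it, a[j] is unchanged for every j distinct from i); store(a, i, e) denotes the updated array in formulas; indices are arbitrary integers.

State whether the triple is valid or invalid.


Working backward. After the program, the postcondition not (u + 4 <= 2 -> z = u + 2) must hold; in canonical form it is not (u <= -2 -> z = u + 2).
Before z := c - 1: not (u <= -2 -> c = u + 3)
Before buf[u + 1] := 2*c + 2*c: not (u <= -2 -> c = u + 3)
Before u := z + 3*u: not (3*u + z <= -2 -> c = 3*u + z + 3)
Before u := buf[c] + 3: not (3*buf[c] + z <= -11 -> c = 3*buf[c] + z + 12)
The weakest precondition is not (3*buf[c] + z <= -11 -> c = 3*buf[c] + z + 12).
Check whether (not (3*buf[c] <= -15 -> c = 3*buf[c] + 16)) and z = 0 implies it.
Countermodel: at the initial state buf = {[-3] = -5, elsewhere -5}, c = -3, z = 0, the precondition holds but the weakest precondition fails.
Answer: invalid


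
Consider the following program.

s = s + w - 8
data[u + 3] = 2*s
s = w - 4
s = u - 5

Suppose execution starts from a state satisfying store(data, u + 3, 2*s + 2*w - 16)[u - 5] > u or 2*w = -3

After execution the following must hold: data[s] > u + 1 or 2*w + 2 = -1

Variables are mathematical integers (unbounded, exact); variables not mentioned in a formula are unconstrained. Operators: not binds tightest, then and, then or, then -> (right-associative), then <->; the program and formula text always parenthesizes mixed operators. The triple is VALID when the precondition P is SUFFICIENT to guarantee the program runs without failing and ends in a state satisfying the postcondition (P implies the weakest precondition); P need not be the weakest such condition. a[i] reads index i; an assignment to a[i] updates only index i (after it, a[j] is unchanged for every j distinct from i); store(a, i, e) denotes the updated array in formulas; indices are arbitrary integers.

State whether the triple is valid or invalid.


Working backward. After the program, the postcondition data[s] > u + 1 or 2*w + 2 = -1 must hold; in canonical form it is data[s] > u + 1 or 2*w = -3.
Before s := u - 5: data[u - 5] > u + 1 or 2*w = -3
Before s := w - 4: data[u - 5] > u + 1 or 2*w = -3
Before data[u + 3] := 2*s: store(data, u + 3, 2*s)[u - 5] > u + 1 or 2*w = -3
Before s := s + w - 8: store(data, u + 3, 2*s + 2*w - 16)[u - 5] > u + 1 or 2*w = -3
The weakest precondition is store(data, u + 3, 2*s + 2*w - 16)[u - 5] > u + 1 or 2*w = -3.
Check whether store(data, u + 3, 2*s + 2*w - 16)[u - 5] > u or 2*w = -3 implies it.
Countermodel: at the initial state data = {[-5] = 1, [3] = 2, elsewhere 2}, s = 0, u = 0, w = 0, the precondition holds but the weakest precondition fails.
Answer: invalid


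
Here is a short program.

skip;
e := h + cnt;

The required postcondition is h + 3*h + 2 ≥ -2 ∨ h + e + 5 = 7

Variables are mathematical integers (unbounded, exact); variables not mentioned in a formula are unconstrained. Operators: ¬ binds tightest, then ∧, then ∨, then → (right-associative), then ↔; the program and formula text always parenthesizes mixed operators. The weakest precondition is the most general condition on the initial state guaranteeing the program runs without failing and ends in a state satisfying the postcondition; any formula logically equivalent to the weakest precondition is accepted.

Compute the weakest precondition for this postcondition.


Working backward. After the program, the postcondition h + 3*h + 2 ≥ -2 ∨ h + e + 5 = 7 must hold; in canonical form it is 4*h ≥ -4 ∨ e + h = 2.
Before e := h + cnt: 4*h ≥ -4 ∨ cnt + 2*h = 2
Before skip: 4*h ≥ -4 ∨ cnt + 2*h = 2
Answer: WP = 4*h ≥ -4 ∨ cnt + 2*h = 2


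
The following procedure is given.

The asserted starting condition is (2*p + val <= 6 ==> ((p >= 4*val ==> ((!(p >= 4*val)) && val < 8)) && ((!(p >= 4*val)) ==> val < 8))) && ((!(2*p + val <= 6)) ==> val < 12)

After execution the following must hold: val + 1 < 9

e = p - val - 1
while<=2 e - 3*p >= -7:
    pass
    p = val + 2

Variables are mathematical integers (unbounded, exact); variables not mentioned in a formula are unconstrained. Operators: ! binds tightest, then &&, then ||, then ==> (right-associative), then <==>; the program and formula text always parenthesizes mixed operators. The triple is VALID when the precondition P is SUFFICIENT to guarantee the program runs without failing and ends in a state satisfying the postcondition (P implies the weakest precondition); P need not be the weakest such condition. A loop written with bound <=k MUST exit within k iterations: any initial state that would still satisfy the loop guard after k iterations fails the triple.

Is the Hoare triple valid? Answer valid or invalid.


Working backward. After the program, the postcondition val + 1 < 9 must hold; in canonical form it is val < 8.
Before the loop (bound <=2), unroll the exhaustion recursion (WP_0 = exit-now case; WP_j = one more guarded iteration, up to j = 2):
  WP_0: (!(e >= 3*p - 7)) && val < 8
  WP_1: (e >= 3*p - 7 ==> ((!(e >= 3*val - 1)) && val < 8)) && ((!(e >= 3*p - 7)) ==> val < 8)
  WP_2: (e >= 3*p - 7 ==> ((e >= 3*val - 1 ==> ((!(e >= 3*val - 1)) && val < 8)) && ((!(e >= 3*val - 1)) ==> val < 8))) && ((!(e >= 3*p - 7)) ==> val < 8)
So before the loop: (e >= 3*p - 7 ==> ((e >= 3*val - 1 ==> ((!(e >= 3*val - 1)) && val < 8)) && ((!(e >= 3*val - 1)) ==> val < 8))) && ((!(e >= 3*p - 7)) ==> val < 8)
Before e := p - val - 1: (2*p + val <= 6 ==> ((p >= 4*val ==> ((!(p >= 4*val)) && val < 8)) && ((!(p >= 4*val)) ==> val < 8))) && ((!(2*p + val <= 6)) ==> val < 8)
The weakest precondition is (2*p + val <= 6 ==> ((p >= 4*val ==> ((!(p >= 4*val)) && val < 8)) && ((!(p >= 4*val)) ==> val < 8))) && ((!(2*p + val <= 6)) ==> val < 8).
Check whether (2*p + val <= 6 ==> ((p >= 4*val ==> ((!(p >= 4*val)) && val < 8)) && ((!(p >= 4*val)) ==> val < 8))) && ((!(2*p + val <= 6)) ==> val < 12) implies it.
Countermodel: at the initial state p = 0, val = 8, the precondition holds but the weakest precondition fails.
Answer: invalid


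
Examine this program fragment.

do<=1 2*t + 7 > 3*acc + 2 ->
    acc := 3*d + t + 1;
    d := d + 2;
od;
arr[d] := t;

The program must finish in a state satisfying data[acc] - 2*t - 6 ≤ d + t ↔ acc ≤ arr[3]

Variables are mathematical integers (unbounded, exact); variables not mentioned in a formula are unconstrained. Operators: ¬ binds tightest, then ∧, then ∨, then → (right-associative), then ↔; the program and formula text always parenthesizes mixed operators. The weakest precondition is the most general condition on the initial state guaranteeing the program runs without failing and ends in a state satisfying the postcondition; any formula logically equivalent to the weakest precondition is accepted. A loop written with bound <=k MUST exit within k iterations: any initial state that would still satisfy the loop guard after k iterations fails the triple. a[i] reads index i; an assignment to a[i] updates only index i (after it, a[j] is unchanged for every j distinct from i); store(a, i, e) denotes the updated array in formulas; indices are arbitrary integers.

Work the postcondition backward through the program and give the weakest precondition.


Working backward. After the program, the postcondition data[acc] - 2*t - 6 ≤ d + t ↔ acc ≤ arr[3] must hold; in canonical form it is data[acc] ≤ d + 3*t + 6 ↔ acc ≤ arr[3].
Before arr[d] := t: data[acc] ≤ d + 3*t + 6 ↔ acc ≤ store(arr, d, t)[3]
Before the loop (bound <=1), unroll the exhaustion recursion (WP_0 = exit-now case; WP_j = one more guarded iteration, up to j = 1):
  WP_0: (¬(2*t > 3*acc - 5)) ∧ (data[acc] ≤ d + 3*t + 6 ↔ acc ≤ store(arr, d, t)[3])
  WP_1: (2*t > 3*acc - 5 → ((¬(9*d + t < 2)) ∧ (data[3*d + t + 1] ≤ d + 3*t + 8 ↔ 3*d + t ≤ store(arr, d + 2, t)[3] - 1))) ∧ ((¬(2*t > 3*acc - 5)) → (data[acc] ≤ d + 3*t + 6 ↔ acc ≤ store(arr, d, t)[3]))
So before the loop: (2*t > 3*acc - 5 → ((¬(9*d + t < 2)) ∧ (data[3*d + t + 1] ≤ d + 3*t + 8 ↔ 3*d + t ≤ store(arr, d + 2, t)[3] - 1))) ∧ ((¬(2*t > 3*acc - 5)) → (data[acc] ≤ d + 3*t + 6 ↔ acc ≤ store(arr, d, t)[3]))
Answer: WP = (2*t > 3*acc - 5 → ((¬(9*d + t < 2)) ∧ (data[3*d + t + 1] ≤ d + 3*t + 8 ↔ 3*d + t ≤ store(arr, d + 2, t)[3] - 1))) ∧ ((¬(2*t > 3*acc - 5)) → (data[acc] ≤ d + 3*t + 6 ↔ acc ≤ store(arr, d, t)[3]))


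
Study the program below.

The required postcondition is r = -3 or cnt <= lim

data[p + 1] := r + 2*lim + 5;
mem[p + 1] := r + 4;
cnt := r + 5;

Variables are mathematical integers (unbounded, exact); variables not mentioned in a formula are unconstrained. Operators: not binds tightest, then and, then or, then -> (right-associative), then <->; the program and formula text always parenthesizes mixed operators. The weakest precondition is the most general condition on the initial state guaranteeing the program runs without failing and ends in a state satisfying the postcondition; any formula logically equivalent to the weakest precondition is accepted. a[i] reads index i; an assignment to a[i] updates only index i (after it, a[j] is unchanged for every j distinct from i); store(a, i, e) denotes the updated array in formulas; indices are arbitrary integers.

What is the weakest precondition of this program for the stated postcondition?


Working backward. After the program, r = -3 or cnt <= lim must hold.
Before cnt := r + 5: r = -3 or r <= lim - 5
Before mem[p + 1] := r + 4: r = -3 or r <= lim - 5
Before data[p + 1] := r + 2*lim + 5: r = -3 or r <= lim - 5
Answer: WP = r = -3 or r <= lim - 5


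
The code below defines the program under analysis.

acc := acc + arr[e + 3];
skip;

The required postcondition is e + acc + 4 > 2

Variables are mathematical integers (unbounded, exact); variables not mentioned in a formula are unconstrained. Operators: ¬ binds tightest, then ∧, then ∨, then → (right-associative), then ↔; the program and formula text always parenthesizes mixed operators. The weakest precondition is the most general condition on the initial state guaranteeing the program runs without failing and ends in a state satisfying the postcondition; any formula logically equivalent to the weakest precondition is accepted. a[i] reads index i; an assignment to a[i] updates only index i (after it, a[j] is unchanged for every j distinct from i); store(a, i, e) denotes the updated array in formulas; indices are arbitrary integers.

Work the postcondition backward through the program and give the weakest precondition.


Working backward. After the program, the postcondition e + acc + 4 > 2 must hold; in canonical form it is acc + e > -2.
Before skip: acc + e > -2
Before acc := acc + arr[e + 3]: arr[e + 3] + acc + e > -2
Answer: WP = arr[e + 3] + acc + e > -2


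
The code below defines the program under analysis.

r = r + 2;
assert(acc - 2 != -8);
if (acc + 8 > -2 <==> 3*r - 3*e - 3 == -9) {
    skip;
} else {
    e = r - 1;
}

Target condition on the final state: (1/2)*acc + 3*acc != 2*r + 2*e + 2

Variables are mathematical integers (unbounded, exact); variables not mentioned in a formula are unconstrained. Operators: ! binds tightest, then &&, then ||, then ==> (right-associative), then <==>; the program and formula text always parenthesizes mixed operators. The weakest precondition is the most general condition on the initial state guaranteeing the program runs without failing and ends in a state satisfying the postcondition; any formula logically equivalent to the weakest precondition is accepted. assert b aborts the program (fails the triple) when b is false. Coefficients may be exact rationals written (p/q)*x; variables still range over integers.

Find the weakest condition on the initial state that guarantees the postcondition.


Working backward. After the program, the postcondition (1/2)*acc + 3*acc != 2*r + 2*e + 2 must hold; in canonical form it is (7/2)*acc != 2*e + 2*r + 2.
Then branch requires (7/2)*acc != 2*e + 2*r + 2; else branch requires (7/2)*acc != 4*r.
Before the if: ((acc > -10 <==> 3*r == 3*e - 6) ==> (7/2)*acc != 2*e + 2*r + 2) && ((!(acc > -10 <==> 3*r == 3*e - 6)) ==> (7/2)*acc != 4*r)
Before assert acc - 2 != -8: acc != -6 && ((acc > -10 <==> 3*r == 3*e - 6) ==> (7/2)*acc != 2*e + 2*r + 2) && ((!(acc > -10 <==> 3*r == 3*e - 6)) ==> (7/2)*acc != 4*r)
Before r := r + 2: acc != -6 && ((acc > -10 <==> 3*r == 3*e - 12) ==> (7/2)*acc != 2*e + 2*r + 6) && ((!(acc > -10 <==> 3*r == 3*e - 12)) ==> (7/2)*acc != 4*r + 8)
Answer: WP = acc != -6 && ((acc > -10 <==> 3*r == 3*e - 12) ==> (7/2)*acc != 2*e + 2*r + 6) && ((!(acc > -10 <==> 3*r == 3*e - 12)) ==> (7/2)*acc != 4*r + 8)


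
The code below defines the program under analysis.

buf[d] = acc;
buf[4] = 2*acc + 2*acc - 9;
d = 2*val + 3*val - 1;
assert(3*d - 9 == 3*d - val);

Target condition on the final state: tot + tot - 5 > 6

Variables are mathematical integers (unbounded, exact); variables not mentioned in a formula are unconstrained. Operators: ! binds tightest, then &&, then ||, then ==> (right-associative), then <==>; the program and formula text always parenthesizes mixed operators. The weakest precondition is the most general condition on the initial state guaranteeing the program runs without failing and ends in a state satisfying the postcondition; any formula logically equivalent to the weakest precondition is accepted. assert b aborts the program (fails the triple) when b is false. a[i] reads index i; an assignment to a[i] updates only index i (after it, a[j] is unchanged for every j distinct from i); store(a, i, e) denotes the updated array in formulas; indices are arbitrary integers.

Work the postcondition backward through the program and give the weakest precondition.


Working backward. After the program, the postcondition tot + tot - 5 > 6 must hold; in canonical form it is 2*tot > 11.
Before assert 3*d - 9 == 3*d - val: val == 9 && 2*tot > 11
Before d := 2*val + 3*val - 1: val == 9 && 2*tot > 11
Before buf[4] := 2*acc + 2*acc - 9: val == 9 && 2*tot > 11
Before buf[d] := acc: val == 9 && 2*tot > 11
Answer: WP = val == 9 && 2*tot > 11


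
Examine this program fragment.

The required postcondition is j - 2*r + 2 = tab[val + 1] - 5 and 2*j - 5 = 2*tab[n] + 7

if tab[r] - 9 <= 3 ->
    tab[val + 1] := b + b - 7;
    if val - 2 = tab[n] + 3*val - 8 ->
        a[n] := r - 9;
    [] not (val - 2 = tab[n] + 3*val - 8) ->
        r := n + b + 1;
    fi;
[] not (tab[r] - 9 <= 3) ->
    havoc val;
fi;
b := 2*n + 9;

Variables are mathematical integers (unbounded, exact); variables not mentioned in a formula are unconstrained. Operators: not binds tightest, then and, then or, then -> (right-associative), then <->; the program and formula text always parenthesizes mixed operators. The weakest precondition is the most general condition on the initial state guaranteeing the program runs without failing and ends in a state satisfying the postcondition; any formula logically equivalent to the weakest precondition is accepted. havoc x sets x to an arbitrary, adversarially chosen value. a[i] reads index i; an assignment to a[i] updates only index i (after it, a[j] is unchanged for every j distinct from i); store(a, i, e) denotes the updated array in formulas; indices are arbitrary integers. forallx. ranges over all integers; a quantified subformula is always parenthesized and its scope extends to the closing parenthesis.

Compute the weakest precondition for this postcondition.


Working backward. After the program, the postcondition j - 2*r + 2 = tab[val + 1] - 5 and 2*j - 5 = 2*tab[n] + 7 must hold; in canonical form it is j = tab[val + 1] + 2*r - 7 and 2*j = 2*tab[n] + 12.
Before b := 2*n + 9: j = tab[val + 1] + 2*r - 7 and 2*j = 2*tab[n] + 12
Then branch requires (store(tab, val + 1, 2*b - 7)[n] + 2*val = 6 -> (j = store(tab, val + 1, 2*b - 7)[val + 1] + 2*r - 7 and 2*j = 2*store(tab, val + 1, 2*b - 7)[n] + 12)) and ((not (store(tab, val + 1, 2*b - 7)[n] + 2*val = 6)) -> (j = store(tab, val + 1, 2*b - 7)[val + 1] + 2*b + 2*n - 5 and 2*j = 2*store(tab, val + 1, 2*b - 7)[n] + 12)); else branch requires forall val_1. (j = tab[val_1 + 1] + 2*r - 7 and 2*j = 2*tab[n] + 12).
Before the if: (tab[r] <= 12 -> ((store(tab, val + 1, 2*b - 7)[n] + 2*val = 6 -> (j = store(tab, val + 1, 2*b - 7)[val + 1] + 2*r - 7 and 2*j = 2*store(tab, val + 1, 2*b - 7)[n] + 12)) and ((not (store(tab, val + 1, 2*b - 7)[n] + 2*val = 6)) -> (j = store(tab, val + 1, 2*b - 7)[val + 1] + 2*b + 2*n - 5 and 2*j = 2*store(tab, val + 1, 2*b - 7)[n] + 12)))) and ((not (tab[r] <= 12)) -> (forall val_1. (j = tab[val_1 + 1] + 2*r - 7 and 2*j = 2*tab[n] + 12)))
Answer: WP = (tab[r] <= 12 -> ((store(tab, val + 1, 2*b - 7)[n] + 2*val = 6 -> (j = store(tab, val + 1, 2*b - 7)[val + 1] + 2*r - 7 and 2*j = 2*store(tab, val + 1, 2*b - 7)[n] + 12)) and ((not (store(tab, val + 1, 2*b - 7)[n] + 2*val = 6)) -> (j = store(tab, val + 1, 2*b - 7)[val + 1] + 2*b + 2*n - 5 and 2*j = 2*store(tab, val + 1, 2*b - 7)[n] + 12)))) and ((not (tab[r] <= 12)) -> (forall val_1. (j = tab[val_1 + 1] + 2*r - 7 and 2*j = 2*tab[n] + 12)))
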